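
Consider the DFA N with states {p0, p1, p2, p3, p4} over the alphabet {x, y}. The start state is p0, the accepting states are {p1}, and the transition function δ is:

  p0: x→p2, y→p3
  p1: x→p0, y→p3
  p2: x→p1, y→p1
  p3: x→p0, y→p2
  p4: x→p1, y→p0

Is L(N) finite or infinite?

State p0 is reachable from the start and can reach an accepting state, and it lies on the cycle p0 → p2 → p1 → p0.
Traversing that cycle any number of times yields accepted strings of unbounded length, so the language is infinite.

infinite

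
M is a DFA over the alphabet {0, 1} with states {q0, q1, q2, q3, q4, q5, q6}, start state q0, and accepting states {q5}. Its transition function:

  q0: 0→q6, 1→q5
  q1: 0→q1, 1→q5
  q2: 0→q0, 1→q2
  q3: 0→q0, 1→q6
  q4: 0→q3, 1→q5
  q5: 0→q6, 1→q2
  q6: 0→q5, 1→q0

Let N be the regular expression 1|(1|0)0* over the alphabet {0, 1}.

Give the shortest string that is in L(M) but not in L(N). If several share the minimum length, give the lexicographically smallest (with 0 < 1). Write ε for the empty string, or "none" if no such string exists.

011

The string 011 is accepted by M but not by N.
No shorter string lies in the difference, and 011 is the lexicographically first length-3 string in L(M) \ L(N).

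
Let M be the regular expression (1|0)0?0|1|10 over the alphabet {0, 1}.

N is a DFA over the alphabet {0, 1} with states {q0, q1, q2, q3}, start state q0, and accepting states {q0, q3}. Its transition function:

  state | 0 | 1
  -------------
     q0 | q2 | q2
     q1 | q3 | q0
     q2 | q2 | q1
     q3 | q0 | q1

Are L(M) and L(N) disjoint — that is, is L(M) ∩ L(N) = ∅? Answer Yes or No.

Converting the expression M to a DFA (subset construction, then merging equivalent states) gives the minimal DFA with states {m0, m1, m2, m3, m4, m5}, start state m0, accepting states {m2, m3, m5} and transitions m0: 0→m1, 1→m2; m1: 0→m3, 1→m4; m2: 0→m3, 1→m4; m3: 0→m5, 1→m4; m4: 0→m4, 1→m4; m5: 0→m4, 1→m4.
Exploring the product automaton M × N from the start pair (m0, q0), following both machines on each input symbol, reaches 9 state pairs: (m0, q0), (m1, q2), (m2, q2), (m3, q2), (m4, q1), (m5, q2), (m4, q3), (m4, q0), (m4, q2).
M accepts in {m2, m3, m5} and N accepts in {q0, q3}; no reachable pair has both components accepting, so no string drives both machines to acceptance simultaneously and L(M) ∩ L(N) = ∅.
So no string is accepted by both, and the intersection is empty.

Yes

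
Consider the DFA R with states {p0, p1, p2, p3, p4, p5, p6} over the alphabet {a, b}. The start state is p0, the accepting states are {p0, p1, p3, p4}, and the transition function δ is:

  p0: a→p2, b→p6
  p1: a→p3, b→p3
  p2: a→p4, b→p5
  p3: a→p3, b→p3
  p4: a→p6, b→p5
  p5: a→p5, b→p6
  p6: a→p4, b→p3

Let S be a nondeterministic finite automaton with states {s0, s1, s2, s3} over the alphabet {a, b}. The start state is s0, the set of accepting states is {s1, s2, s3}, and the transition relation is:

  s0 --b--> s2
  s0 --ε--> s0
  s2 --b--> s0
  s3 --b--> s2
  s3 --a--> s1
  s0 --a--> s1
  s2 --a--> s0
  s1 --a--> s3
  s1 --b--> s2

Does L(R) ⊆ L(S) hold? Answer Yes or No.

The empty string ε is in L(R) but not in L(S).
So L(R) ⊄ L(S).

No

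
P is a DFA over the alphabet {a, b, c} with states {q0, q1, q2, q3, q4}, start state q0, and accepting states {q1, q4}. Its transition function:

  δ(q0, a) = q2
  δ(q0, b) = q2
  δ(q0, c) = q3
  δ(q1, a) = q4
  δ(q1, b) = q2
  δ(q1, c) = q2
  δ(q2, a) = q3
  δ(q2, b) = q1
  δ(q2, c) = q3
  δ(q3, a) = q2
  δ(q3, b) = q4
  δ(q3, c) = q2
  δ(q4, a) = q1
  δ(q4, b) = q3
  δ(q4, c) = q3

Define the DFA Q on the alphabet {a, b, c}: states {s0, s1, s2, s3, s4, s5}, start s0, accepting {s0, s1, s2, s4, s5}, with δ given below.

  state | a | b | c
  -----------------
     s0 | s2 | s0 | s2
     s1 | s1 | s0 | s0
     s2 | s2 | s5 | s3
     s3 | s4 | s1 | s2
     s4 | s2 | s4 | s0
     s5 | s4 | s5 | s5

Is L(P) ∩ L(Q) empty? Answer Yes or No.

No

The string ab is accepted by both P and Q.
Hence L(P) ∩ L(Q) ≠ ∅.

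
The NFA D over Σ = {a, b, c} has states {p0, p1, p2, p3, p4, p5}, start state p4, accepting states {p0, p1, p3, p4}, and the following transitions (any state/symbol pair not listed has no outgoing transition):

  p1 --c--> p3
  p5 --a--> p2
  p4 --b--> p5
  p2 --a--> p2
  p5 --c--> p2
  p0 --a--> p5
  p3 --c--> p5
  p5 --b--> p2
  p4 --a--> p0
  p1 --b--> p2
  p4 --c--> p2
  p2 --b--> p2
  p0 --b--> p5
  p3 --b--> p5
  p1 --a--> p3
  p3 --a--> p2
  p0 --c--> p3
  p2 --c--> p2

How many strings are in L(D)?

3

The useful subgraph on states {p0, p3, p4} is acyclic, so L(D) is finite; the longest accepting path visits 3 useful states, giving maximum string length 2.
Counting accepting paths from p4 by length: 1 of length 0, 1 of length 1, 1 of length 2. Total 3.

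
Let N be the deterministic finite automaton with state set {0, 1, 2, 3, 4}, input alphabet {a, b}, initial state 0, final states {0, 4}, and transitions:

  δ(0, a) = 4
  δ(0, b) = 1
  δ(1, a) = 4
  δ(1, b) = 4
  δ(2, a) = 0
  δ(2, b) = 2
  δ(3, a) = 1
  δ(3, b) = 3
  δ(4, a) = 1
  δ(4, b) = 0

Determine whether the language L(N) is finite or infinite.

infinite

State 0 is reachable from the start and can reach an accepting state, and it lies on the cycle 0 → 1 → 4 → 0.
Traversing that cycle any number of times yields accepted strings of unbounded length, so the language is infinite.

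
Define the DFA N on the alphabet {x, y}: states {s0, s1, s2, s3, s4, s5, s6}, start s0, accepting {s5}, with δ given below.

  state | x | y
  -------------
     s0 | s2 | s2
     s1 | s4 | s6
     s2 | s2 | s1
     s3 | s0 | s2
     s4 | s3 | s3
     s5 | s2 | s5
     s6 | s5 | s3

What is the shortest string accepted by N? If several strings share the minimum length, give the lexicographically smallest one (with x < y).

A breadth-first search from s0 reaches an accepting state first via the path s0 → s2 → s1 → s6 → s5 on input xyyx.
No string of length < 4 is accepted (BFS exhausts all shorter strings without reaching an accepting state), and xyyx is the lexicographically least accepting string of length 4.

xyyx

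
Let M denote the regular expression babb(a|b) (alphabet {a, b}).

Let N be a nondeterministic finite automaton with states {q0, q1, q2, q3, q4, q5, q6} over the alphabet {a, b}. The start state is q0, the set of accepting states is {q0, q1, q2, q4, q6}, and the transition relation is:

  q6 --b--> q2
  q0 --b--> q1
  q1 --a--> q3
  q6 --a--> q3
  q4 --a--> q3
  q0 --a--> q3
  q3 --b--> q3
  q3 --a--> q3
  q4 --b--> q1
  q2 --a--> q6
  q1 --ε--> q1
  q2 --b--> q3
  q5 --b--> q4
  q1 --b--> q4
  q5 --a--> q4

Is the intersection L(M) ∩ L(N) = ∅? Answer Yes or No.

Converting the expression M to a DFA (subset construction, then merging equivalent states) gives the minimal DFA with states {m0, m1, m2, m3, m4, m5, m6}, start state m0, accepting states {m6} and transitions m0: a→m1, b→m2; m1: a→m1, b→m1; m2: a→m3, b→m1; m3: a→m1, b→m4; m4: a→m1, b→m5; m5: a→m6, b→m6; m6: a→m1, b→m1.
Exploring the product automaton M × N from the start pair (m0, q0), following both machines on each input symbol, reaches 9 state pairs: (m0, q0), (m1, q3), (m2, q1), (m3, q3), (m1, q4), (m4, q3), (m1, q1), (m5, q3), (m6, q3).
M accepts in {m6} and N accepts in {q0, q1, q2, q4, q6}; no reachable pair has both components accepting, so no string drives both machines to acceptance simultaneously and L(M) ∩ L(N) = ∅.
So no string is accepted by both, and the intersection is empty.

Yes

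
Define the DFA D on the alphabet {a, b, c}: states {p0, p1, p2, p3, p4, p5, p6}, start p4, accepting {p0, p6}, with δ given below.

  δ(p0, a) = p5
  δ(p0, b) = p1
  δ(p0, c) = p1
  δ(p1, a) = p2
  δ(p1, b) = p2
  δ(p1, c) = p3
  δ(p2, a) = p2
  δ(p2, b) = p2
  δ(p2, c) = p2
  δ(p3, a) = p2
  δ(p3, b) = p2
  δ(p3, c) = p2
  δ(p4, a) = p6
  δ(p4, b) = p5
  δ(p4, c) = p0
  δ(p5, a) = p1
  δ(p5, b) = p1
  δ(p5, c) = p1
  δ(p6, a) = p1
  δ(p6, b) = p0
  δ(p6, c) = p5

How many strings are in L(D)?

The useful subgraph on states {p0, p4, p6} is acyclic, so L(D) is finite; the longest accepting path visits 3 useful states, giving maximum string length 2.
Counting accepting paths from p4 by length: 2 of length 1, 1 of length 2. Total 3.

3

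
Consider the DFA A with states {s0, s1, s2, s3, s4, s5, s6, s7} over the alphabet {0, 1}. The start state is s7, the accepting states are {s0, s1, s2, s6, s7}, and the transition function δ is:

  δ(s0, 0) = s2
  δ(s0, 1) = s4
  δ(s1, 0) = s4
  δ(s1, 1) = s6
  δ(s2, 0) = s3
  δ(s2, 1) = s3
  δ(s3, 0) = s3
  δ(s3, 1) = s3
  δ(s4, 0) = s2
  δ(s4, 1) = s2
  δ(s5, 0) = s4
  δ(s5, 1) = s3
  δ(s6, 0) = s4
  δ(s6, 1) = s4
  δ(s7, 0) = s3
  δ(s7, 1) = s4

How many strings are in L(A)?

3

The useful subgraph on states {s2, s4, s7} is acyclic, so L(A) is finite; the longest accepting path visits 3 useful states, giving maximum string length 2.
Counting accepting paths from s7 by length: 1 of length 0, 2 of length 2. Total 3.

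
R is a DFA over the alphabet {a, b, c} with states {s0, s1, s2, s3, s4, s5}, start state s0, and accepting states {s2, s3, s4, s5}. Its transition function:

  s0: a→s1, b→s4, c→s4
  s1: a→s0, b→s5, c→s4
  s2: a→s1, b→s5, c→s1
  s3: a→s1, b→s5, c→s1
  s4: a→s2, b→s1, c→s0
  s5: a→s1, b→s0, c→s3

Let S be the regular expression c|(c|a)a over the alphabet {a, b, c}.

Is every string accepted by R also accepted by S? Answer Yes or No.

The string b is in L(R) but not in L(S).
So L(R) ⊄ L(S).

No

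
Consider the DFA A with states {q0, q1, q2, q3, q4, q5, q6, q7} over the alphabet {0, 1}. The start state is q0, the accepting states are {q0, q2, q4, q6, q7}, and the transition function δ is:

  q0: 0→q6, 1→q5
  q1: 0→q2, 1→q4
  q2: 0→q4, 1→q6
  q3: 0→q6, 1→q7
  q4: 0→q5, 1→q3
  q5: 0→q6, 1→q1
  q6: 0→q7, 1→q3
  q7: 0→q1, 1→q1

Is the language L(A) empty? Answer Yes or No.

No

The empty string ε is accepted: the run q0 ends in the accepting state q0.
Since at least one string is accepted, L(A) is not empty.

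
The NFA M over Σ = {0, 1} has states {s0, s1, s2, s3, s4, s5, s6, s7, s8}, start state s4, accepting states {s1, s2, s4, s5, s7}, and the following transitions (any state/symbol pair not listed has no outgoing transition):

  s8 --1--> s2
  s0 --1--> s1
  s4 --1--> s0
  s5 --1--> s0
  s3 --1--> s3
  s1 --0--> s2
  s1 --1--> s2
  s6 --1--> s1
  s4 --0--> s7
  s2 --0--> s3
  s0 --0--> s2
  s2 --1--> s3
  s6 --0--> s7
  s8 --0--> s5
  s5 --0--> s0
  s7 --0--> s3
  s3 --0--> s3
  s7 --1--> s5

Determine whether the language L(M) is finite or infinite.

finite

The useful states (reachable from s4 and able to reach an accepting state) are {s0, s1, s2, s4, s5, s7}.
Restricted to these states the transition graph has no cycle, so every accepting path has bounded length and L is finite.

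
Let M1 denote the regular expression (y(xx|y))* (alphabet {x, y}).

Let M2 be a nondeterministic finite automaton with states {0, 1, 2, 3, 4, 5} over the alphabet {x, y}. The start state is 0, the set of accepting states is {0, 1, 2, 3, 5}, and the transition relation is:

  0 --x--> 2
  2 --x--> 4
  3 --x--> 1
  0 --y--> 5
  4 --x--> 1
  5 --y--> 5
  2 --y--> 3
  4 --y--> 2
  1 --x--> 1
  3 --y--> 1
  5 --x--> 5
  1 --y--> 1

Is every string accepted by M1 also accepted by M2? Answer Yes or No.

Converting the expression M1 to a DFA (subset construction, then merging equivalent states) gives the minimal DFA with states {r0, r1, r2, r3}, start state r0, accepting states {r0} and transitions r0: x→r1, y→r2; r1: x→r1, y→r1; r2: x→r3, y→r0; r3: x→r0, y→r1.
Exploring the product automaton M1 × M2 from the start pair (r0, 0), following both machines on each input symbol, reaches 9 state pairs: (r0, 0), (r1, 2), (r2, 5), (r1, 4), (r1, 3), (r3, 5), (r0, 5), (r1, 1), (r1, 5).
M1 accepts in {r0} and M2 accepts in {0, 1, 2, 3, 5}. The reachable pairs whose M1-component is accepting are (r0, 0), (r0, 5); in each of them the M2-component is accepting too, so the product for L(M1) \ L(M2) (M1-component accepting, M2-component rejecting) has no reachable accepting pair and the difference is empty.
Hence every string in L(M1) is also in L(M2).

Yes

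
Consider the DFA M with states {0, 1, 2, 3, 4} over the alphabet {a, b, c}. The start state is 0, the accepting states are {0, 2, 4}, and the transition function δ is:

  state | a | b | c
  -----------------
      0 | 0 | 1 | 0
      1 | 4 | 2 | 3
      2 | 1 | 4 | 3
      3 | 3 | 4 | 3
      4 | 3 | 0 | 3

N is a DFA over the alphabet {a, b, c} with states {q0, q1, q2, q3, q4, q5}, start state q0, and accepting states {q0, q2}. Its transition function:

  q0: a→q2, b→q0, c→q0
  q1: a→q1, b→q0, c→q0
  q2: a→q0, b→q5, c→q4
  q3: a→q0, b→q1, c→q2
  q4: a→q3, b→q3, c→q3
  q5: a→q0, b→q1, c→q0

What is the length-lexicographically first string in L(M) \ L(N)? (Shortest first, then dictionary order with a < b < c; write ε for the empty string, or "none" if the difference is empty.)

ac

The string ac is accepted by M but not by N.
No shorter string lies in the difference, and ac is the lexicographically first length-2 string in L(M) \ L(N).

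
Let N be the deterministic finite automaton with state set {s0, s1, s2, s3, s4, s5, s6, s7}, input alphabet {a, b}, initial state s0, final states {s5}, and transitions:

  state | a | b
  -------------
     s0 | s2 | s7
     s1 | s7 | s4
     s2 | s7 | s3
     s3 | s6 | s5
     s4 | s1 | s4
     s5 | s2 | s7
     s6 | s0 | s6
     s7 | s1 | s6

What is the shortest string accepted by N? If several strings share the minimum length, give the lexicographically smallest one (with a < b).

A breadth-first search from s0 reaches an accepting state first via the path s0 → s2 → s3 → s5 on input abb.
No string of length < 3 is accepted (BFS exhausts all shorter strings without reaching an accepting state), and abb is the lexicographically least accepting string of length 3.

abb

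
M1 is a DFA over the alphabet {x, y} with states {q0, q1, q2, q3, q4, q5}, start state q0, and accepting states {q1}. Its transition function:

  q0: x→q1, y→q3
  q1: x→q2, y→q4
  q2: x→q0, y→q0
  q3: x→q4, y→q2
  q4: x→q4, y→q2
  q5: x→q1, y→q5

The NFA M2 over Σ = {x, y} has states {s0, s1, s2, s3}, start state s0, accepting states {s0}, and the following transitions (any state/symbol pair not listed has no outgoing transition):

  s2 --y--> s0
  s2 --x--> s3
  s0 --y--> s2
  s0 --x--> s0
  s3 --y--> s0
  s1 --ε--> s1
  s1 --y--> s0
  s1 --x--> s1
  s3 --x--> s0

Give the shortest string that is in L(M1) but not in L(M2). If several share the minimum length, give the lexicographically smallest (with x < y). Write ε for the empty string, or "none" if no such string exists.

The string xxyx is accepted by M1 but not by M2.
No shorter string lies in the difference, and xxyx is the lexicographically first length-4 string in L(M1) \ L(M2).

xxyx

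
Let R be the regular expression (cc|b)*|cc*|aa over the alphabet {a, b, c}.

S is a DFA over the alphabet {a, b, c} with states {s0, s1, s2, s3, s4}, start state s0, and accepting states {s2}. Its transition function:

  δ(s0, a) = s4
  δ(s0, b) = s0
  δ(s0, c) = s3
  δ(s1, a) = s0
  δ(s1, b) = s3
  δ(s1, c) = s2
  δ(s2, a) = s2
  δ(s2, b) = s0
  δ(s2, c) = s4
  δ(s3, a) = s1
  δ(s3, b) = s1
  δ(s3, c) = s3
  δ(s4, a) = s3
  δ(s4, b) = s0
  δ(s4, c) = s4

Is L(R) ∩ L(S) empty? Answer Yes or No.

Converting the expression R to a DFA (subset construction, then merging equivalent states) gives the minimal DFA with states {r0, r1, r2, r3, r4, r5, r6, r7}, start state r0, accepting states {r0, r2, r3, r4, r7} and transitions r0: a→r1, b→r2, c→r3; r1: a→r4, b→r5, c→r5; r2: a→r5, b→r2, c→r6; r3: a→r5, b→r5, c→r7; r4: a→r5, b→r5, c→r5; r5: a→r5, b→r5, c→r5; r6: a→r5, b→r5, c→r2; r7: a→r5, b→r2, c→r3.
Exploring the product automaton R × S from the start pair (r0, s0), following both machines on each input symbol, reaches 17 state pairs: (r0, s0), (r1, s4), (r2, s0), (r3, s3), (r4, s3), (r5, s0), (r5, s4), (r6, s3), (r5, s1), (r7, s3), (r5, s3), (r2, s3), (r5, s2), (r2, s1), (r6, s2), (r2, s4), (r6, s4).
R accepts in {r0, r2, r3, r4, r7} and S accepts in {s2}; no reachable pair has both components accepting, so no string drives both machines to acceptance simultaneously and L(R) ∩ L(S) = ∅.
So no string is accepted by both, and the intersection is empty.

Yes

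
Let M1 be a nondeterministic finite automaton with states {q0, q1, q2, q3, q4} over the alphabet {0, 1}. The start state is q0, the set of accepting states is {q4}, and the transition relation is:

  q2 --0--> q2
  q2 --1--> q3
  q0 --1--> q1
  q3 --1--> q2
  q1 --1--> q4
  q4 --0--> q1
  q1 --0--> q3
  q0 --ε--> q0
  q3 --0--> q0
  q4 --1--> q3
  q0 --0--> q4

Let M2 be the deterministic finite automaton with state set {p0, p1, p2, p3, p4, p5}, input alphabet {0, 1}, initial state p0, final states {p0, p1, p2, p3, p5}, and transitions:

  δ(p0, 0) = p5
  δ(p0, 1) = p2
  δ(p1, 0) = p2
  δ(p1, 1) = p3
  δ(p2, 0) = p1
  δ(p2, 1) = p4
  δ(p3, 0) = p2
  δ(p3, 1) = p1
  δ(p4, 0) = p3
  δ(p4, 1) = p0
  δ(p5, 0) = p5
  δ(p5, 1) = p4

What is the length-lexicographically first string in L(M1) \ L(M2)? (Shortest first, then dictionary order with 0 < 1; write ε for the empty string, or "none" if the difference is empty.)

11

The string 11 is accepted by M1 but not by M2.
No shorter string lies in the difference, and 11 is the lexicographically first length-2 string in L(M1) \ L(M2).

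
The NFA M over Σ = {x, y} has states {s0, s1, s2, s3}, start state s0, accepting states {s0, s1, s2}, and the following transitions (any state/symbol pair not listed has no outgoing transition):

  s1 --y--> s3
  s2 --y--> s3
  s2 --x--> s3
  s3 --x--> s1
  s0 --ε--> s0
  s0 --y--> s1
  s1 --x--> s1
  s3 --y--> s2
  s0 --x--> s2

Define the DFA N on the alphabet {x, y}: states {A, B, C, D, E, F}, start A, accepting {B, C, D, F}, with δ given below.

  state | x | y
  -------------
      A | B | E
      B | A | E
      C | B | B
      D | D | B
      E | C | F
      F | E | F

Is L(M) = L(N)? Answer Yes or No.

The empty string ε is accepted by M but rejected by N.
So L(M) ≠ L(N).

No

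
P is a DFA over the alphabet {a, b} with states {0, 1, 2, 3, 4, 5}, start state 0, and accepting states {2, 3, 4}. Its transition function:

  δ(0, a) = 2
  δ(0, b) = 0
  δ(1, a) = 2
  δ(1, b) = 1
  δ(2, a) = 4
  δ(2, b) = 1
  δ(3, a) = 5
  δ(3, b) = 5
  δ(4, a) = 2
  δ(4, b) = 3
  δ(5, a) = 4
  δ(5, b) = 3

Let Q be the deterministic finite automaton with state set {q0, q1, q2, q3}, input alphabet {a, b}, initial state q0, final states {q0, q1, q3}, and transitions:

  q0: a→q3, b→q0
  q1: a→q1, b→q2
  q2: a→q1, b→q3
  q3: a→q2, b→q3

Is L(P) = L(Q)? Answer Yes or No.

No

The string aa is accepted by P but rejected by Q.
So L(P) ≠ L(Q).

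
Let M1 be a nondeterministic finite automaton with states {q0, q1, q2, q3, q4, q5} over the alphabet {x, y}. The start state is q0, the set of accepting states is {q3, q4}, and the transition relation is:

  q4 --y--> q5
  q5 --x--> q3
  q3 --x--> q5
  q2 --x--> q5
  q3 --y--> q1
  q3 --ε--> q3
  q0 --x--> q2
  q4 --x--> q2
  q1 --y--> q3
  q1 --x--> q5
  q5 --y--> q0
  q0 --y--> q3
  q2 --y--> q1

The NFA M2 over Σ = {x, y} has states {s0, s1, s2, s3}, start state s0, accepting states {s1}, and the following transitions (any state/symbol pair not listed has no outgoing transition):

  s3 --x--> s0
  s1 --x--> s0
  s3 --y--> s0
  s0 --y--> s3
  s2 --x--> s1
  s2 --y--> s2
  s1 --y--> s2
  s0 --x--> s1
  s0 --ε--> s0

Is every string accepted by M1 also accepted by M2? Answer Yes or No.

The string y is in L(M1) but not in L(M2).
So L(M1) ⊄ L(M2).

No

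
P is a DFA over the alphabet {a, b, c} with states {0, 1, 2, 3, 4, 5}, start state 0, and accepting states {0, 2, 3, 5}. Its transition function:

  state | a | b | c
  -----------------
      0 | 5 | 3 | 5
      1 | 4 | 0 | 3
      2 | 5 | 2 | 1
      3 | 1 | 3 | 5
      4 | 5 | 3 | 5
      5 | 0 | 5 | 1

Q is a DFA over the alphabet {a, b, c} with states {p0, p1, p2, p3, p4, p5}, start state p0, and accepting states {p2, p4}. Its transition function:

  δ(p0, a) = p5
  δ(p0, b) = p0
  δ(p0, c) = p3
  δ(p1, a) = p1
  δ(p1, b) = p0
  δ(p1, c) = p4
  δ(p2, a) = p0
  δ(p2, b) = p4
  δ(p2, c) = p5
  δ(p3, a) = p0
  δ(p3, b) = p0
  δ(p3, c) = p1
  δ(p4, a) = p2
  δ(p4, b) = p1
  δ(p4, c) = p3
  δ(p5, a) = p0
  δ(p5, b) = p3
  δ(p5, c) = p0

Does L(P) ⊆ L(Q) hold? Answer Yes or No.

No

The empty string ε is in L(P) but not in L(Q).
So L(P) ⊄ L(Q).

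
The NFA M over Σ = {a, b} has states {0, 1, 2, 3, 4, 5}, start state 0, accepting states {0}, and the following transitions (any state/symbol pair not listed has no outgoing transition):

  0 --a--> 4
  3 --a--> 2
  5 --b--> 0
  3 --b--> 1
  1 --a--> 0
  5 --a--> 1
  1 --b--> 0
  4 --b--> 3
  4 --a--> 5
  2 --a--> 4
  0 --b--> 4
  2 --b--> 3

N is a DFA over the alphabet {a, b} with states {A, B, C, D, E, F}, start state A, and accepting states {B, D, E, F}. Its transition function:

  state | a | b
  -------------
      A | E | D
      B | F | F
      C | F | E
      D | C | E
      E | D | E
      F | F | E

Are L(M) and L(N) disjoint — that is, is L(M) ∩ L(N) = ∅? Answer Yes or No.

No

The string aab is accepted by both M and N.
Hence L(M) ∩ L(N) ≠ ∅.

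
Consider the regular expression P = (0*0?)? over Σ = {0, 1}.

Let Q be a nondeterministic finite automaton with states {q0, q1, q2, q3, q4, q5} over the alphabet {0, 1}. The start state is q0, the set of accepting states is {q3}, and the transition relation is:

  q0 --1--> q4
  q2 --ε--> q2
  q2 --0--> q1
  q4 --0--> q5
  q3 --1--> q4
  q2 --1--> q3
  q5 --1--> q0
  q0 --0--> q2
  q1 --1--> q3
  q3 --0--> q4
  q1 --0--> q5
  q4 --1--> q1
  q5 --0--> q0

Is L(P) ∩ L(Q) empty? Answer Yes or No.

Yes

Converting the expression P to a DFA (subset construction, then merging equivalent states) gives the minimal DFA with states {p0, p1}, start state p0, accepting states {p0} and transitions p0: 0→p0, 1→p1; p1: 0→p1, 1→p1.
Exploring the product automaton P × Q from the start pair (p0, q0), following both machines on each input symbol, reaches 10 state pairs: (p0, q0), (p0, q2), (p1, q4), (p0, q1), (p1, q3), (p1, q5), (p1, q1), (p0, q5), (p1, q0), (p1, q2).
P accepts in {p0} and Q accepts in {q3}; no reachable pair has both components accepting, so no string drives both machines to acceptance simultaneously and L(P) ∩ L(Q) = ∅.
So no string is accepted by both, and the intersection is empty.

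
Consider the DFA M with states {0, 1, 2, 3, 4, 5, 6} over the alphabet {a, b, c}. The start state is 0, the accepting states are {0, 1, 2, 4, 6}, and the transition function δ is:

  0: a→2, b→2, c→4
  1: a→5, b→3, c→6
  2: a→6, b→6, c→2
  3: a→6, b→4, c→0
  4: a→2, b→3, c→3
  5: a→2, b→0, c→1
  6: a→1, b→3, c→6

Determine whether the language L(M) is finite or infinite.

infinite

State 2 is reachable from the start and can reach an accepting state, and it lies on the cycle 2 → 2.
Traversing that cycle any number of times yields accepted strings of unbounded length, so the language is infinite.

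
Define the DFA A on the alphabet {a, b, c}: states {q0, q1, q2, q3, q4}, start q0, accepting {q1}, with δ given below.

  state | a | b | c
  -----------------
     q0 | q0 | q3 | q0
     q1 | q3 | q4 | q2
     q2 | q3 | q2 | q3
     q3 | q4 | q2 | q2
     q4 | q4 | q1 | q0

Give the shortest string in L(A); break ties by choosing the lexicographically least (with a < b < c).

bab

A breadth-first search from q0 reaches an accepting state first via the path q0 → q3 → q4 → q1 on input bab.
No string of length < 3 is accepted (BFS exhausts all shorter strings without reaching an accepting state), and bab is the lexicographically least accepting string of length 3.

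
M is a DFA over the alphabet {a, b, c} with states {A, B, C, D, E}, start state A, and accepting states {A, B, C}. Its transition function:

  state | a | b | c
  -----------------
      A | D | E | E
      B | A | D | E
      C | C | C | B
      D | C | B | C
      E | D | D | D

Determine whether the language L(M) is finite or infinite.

State A is reachable from the start and can reach an accepting state, and it lies on the cycle A → D → B → A.
Traversing that cycle any number of times yields accepted strings of unbounded length, so the language is infinite.

infinite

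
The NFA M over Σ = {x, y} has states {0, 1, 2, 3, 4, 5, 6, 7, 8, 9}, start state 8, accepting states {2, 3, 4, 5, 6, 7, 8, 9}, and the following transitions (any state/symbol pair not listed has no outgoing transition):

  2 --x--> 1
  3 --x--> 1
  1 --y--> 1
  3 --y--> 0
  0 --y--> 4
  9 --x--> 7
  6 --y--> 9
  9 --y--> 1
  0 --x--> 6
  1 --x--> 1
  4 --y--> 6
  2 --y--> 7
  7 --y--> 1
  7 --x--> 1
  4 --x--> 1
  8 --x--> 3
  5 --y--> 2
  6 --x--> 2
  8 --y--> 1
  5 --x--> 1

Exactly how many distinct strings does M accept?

The useful subgraph on states {0, 2, 3, 4, 6, 7, 8, 9} is acyclic, so L(M) is finite; the longest accepting path visits 7 useful states, giving maximum string length 6.
Counting accepting paths from 8 by length: 1 of length 0, 1 of length 1, 2 of length 3, 3 of length 4, 4 of length 5, 2 of length 6. Total 13.

13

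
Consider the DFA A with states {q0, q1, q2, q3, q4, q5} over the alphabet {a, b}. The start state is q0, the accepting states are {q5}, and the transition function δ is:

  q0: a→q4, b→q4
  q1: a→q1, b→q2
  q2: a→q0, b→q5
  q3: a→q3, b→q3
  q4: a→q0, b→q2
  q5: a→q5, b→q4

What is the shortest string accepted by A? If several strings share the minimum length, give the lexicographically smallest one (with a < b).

abb

A breadth-first search from q0 reaches an accepting state first via the path q0 → q4 → q2 → q5 on input abb.
No string of length < 3 is accepted (BFS exhausts all shorter strings without reaching an accepting state), and abb is the lexicographically least accepting string of length 3.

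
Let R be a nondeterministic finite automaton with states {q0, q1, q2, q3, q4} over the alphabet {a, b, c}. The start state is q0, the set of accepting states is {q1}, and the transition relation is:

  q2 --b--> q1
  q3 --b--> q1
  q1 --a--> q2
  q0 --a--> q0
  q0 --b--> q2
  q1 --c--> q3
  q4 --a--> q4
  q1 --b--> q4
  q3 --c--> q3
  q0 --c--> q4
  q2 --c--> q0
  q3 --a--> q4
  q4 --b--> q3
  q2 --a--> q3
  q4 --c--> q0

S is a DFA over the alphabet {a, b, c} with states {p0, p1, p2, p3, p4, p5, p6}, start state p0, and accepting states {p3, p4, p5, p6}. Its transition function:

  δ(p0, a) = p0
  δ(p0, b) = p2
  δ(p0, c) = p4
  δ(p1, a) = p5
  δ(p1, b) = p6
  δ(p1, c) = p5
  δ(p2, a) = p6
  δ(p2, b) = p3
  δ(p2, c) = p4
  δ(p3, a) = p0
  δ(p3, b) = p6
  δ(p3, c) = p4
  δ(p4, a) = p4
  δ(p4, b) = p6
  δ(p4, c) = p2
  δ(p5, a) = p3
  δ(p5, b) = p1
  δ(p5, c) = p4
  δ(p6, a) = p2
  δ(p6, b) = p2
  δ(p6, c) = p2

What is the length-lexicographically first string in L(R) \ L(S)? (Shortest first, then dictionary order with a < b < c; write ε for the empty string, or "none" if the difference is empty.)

bab

The string bab is accepted by R but not by S.
No shorter string lies in the difference, and bab is the lexicographically first length-3 string in L(R) \ L(S).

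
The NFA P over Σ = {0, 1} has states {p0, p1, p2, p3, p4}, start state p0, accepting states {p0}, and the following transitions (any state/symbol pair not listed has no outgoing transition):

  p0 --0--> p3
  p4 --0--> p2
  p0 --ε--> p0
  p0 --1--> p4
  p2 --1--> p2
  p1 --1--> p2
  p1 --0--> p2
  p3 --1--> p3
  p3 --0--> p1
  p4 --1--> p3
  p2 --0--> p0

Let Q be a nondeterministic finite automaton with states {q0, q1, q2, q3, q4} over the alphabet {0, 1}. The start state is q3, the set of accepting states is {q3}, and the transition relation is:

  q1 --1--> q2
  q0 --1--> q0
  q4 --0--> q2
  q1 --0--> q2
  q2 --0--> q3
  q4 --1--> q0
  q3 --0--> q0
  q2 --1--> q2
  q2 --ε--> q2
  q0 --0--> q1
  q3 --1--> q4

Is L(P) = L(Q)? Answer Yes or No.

Yes

Exploring the product automaton P × Q from the start pair (p0, q3), following both machines on each input symbol, reaches 5 state pairs: (p0, q3), (p3, q0), (p4, q4), (p1, q1), (p2, q2).
P accepts in {p0} and Q accepts in {q3}. In every reachable pair the two components are either both accepting — (p0, q3) — or both non-accepting, so no string is accepted by exactly one of the machines: L(P) \ L(Q) and L(Q) \ L(P) are both empty.
Hence every string is accepted by P iff it is accepted by Q, and the two languages coincide.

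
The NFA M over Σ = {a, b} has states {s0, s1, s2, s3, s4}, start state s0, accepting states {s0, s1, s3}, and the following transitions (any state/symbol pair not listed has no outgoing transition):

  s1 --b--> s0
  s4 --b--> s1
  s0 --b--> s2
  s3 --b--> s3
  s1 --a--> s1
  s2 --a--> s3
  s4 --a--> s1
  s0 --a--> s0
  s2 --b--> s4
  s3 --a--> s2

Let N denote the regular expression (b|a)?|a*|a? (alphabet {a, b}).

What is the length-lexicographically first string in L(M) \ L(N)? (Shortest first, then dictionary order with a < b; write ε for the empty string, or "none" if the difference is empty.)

ba

The string ba is accepted by M but not by N.
No shorter string lies in the difference, and ba is the lexicographically first length-2 string in L(M) \ L(N).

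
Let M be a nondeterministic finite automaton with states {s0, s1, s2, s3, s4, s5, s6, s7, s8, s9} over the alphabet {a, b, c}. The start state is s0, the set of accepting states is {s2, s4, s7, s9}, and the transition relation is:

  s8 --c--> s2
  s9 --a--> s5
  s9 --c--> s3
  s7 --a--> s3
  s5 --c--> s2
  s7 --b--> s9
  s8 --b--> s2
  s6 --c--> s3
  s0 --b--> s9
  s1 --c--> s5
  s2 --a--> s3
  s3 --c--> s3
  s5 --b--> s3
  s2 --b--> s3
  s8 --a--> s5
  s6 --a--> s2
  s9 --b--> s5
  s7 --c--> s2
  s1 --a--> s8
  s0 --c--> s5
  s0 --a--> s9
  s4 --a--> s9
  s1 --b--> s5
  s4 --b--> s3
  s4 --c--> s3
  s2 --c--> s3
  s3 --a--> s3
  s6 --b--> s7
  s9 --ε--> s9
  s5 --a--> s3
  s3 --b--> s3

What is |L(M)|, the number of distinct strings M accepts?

7

The useful subgraph on states {s0, s2, s5, s9} is acyclic, so L(M) is finite; the longest accepting path visits 4 useful states, giving maximum string length 3.
Counting accepting paths from s0 by length: 2 of length 1, 1 of length 2, 4 of length 3. Total 7.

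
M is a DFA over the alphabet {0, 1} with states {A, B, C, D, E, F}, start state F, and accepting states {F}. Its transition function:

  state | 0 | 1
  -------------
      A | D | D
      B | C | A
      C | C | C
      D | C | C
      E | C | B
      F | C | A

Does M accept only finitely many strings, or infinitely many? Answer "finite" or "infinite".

finite

The useful states (reachable from F and able to reach an accepting state) are {F}.
Restricted to these states the transition graph has no cycle, so every accepting path has bounded length and L is finite.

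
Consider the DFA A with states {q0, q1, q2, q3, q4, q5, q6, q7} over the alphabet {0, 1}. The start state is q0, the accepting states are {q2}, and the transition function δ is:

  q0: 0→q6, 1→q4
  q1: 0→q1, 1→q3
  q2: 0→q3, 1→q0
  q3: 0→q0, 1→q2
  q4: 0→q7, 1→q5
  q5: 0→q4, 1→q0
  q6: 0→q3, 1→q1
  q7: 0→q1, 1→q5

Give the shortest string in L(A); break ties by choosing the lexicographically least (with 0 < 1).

A breadth-first search from q0 reaches an accepting state first via the path q0 → q6 → q3 → q2 on input 001.
No string of length < 3 is accepted (BFS exhausts all shorter strings without reaching an accepting state), and 001 is the lexicographically least accepting string of length 3.

001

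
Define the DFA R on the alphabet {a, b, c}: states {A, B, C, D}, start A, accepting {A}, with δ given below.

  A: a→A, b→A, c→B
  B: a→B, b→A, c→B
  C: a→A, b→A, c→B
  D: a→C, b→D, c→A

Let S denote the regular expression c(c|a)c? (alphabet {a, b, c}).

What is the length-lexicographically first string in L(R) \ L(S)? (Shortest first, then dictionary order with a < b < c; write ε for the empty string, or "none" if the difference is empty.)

The empty string ε is accepted by R but not by S.
Since ε is the unique shortest string, it is the required witness.

ε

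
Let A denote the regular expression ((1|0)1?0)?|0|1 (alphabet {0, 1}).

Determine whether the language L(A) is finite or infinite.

The expression contains no Kleene star (every subexpression denotes a finite set), so L(A) is finite.

finite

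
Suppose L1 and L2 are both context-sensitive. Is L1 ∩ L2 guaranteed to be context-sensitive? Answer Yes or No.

Yes

An LBA keeps a copy of the input on a second track, runs the LBA for L₁, and if that accepts restores the input and runs the LBA for L₂; linear space suffices, so L₁ ∩ L₂ is context-sensitive.
So the context-sensitive languages are closed under intersection.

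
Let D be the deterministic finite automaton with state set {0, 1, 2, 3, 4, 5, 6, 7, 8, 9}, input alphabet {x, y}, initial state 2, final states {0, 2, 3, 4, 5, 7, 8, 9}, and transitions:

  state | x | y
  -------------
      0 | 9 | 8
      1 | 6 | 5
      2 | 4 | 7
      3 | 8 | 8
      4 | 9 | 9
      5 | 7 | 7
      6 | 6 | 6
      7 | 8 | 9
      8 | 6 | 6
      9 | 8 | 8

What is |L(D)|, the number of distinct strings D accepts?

13

The useful subgraph on states {2, 4, 7, 8, 9} is acyclic, so L(D) is finite; the longest accepting path visits 4 useful states, giving maximum string length 3.
Counting accepting paths from 2 by length: 1 of length 0, 2 of length 1, 4 of length 2, 6 of length 3. Total 13.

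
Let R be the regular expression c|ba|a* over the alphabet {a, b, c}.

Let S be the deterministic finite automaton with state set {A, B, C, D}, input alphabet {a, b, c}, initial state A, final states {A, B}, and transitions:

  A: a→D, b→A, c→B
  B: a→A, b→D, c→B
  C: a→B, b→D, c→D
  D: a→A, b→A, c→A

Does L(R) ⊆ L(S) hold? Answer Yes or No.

No

The string a is in L(R) but not in L(S).
So L(R) ⊄ L(S).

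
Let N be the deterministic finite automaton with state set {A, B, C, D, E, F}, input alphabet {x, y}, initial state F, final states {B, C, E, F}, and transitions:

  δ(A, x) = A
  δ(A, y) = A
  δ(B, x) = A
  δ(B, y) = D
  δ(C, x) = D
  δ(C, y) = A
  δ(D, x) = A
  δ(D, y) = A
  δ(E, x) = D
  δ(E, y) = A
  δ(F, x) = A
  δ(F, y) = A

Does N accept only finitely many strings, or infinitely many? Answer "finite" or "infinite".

The useful states (reachable from F and able to reach an accepting state) are {F}.
Restricted to these states the transition graph has no cycle, so every accepting path has bounded length and L is finite.

finite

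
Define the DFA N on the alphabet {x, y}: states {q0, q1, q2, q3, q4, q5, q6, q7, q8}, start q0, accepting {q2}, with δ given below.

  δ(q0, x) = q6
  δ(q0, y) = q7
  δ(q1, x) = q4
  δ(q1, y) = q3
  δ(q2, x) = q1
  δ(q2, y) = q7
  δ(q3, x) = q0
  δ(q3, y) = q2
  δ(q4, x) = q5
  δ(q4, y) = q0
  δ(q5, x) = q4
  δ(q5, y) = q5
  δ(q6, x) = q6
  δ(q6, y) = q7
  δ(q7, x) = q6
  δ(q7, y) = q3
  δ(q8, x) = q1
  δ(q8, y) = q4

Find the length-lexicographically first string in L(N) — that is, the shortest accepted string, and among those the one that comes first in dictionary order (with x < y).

yyy

A breadth-first search from q0 reaches an accepting state first via the path q0 → q7 → q3 → q2 on input yyy.
No string of length < 3 is accepted (BFS exhausts all shorter strings without reaching an accepting state), and yyy is the lexicographically least accepting string of length 3.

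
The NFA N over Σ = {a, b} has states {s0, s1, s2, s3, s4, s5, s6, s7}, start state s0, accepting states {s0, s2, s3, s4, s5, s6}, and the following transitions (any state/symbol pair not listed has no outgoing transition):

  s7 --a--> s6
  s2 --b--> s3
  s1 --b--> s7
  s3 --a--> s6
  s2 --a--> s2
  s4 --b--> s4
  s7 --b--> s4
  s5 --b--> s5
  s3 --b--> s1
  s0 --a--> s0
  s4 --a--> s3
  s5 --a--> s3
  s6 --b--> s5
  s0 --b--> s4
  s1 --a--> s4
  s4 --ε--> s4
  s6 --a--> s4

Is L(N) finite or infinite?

State s0 is reachable from the start and can reach an accepting state, and it lies on the cycle s0 → s0.
Traversing that cycle any number of times yields accepted strings of unbounded length, so the language is infinite.

infinite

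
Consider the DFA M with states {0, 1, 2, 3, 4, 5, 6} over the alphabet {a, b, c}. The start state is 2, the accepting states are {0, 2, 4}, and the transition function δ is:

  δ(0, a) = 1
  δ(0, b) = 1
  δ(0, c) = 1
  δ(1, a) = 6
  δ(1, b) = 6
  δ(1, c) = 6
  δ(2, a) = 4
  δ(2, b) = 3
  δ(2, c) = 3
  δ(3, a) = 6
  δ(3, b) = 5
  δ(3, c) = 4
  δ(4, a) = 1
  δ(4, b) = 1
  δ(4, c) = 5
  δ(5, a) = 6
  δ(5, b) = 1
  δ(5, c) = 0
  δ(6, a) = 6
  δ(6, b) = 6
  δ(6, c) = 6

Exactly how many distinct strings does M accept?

The useful subgraph on states {0, 2, 3, 4, 5} is acyclic, so L(M) is finite; the longest accepting path visits 5 useful states, giving maximum string length 4.
Counting accepting paths from 2 by length: 1 of length 0, 1 of length 1, 2 of length 2, 3 of length 3, 2 of length 4. Total 9.

9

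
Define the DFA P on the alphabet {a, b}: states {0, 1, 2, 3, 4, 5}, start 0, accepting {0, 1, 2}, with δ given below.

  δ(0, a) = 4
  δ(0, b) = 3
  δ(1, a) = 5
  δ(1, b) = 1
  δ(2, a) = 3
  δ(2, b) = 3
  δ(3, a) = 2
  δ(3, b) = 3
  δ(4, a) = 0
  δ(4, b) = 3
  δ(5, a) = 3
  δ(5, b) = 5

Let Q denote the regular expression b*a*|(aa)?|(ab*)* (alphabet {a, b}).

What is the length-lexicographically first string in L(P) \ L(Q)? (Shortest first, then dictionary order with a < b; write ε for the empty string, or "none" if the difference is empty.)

The string baba is accepted by P but not by Q.
No shorter string lies in the difference, and baba is the lexicographically first length-4 string in L(P) \ L(Q).

baba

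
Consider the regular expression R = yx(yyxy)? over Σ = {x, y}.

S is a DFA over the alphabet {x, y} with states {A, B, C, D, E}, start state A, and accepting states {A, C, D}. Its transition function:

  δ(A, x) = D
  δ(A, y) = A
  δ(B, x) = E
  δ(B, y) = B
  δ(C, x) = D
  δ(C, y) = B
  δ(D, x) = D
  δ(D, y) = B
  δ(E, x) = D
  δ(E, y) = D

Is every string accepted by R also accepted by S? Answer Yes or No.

Yes

Converting the expression R to a DFA (subset construction, then merging equivalent states) gives the minimal DFA with states {r0, r1, r2, r3, r4, r5, r6, r7}, start state r0, accepting states {r3, r7} and transitions r0: x→r1, y→r2; r1: x→r1, y→r1; r2: x→r3, y→r1; r3: x→r1, y→r4; r4: x→r1, y→r5; r5: x→r6, y→r1; r6: x→r1, y→r7; r7: x→r1, y→r1.
Exploring the product automaton R × S from the start pair (r0, A), following both machines on each input symbol, reaches 11 state pairs: (r0, A), (r1, D), (r2, A), (r1, B), (r3, D), (r1, A), (r1, E), (r4, B), (r5, B), (r6, E), (r7, D).
R accepts in {r3, r7} and S accepts in {A, C, D}. The reachable pairs whose R-component is accepting are (r3, D), (r7, D); in each of them the S-component is accepting too, so the product for L(R) \ L(S) (R-component accepting, S-component rejecting) has no reachable accepting pair and the difference is empty.
Hence every string in L(R) is also in L(S).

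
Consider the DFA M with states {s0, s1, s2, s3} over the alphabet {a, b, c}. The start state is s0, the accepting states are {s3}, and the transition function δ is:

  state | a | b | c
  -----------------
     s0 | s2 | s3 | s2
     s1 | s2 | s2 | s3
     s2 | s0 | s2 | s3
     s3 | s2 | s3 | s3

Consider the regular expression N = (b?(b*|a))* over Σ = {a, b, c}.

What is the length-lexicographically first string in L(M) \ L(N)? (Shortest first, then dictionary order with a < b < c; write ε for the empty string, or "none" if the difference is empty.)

ac

The string ac is accepted by M but not by N.
No shorter string lies in the difference, and ac is the lexicographically first length-2 string in L(M) \ L(N).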